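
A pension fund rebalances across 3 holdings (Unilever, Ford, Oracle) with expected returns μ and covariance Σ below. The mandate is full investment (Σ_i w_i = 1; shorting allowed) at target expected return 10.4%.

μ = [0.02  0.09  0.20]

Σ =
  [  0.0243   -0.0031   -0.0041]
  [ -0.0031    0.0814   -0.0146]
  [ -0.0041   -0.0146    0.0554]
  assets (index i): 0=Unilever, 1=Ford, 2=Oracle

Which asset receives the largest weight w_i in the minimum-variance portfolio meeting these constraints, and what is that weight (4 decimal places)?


p=Σ⁻¹μ = [1.7876  1.9365  4.2527]
q=Σ⁻¹𝟙 = [48.0463  18.8827  26.5826]
a=μᵀp=1.060588  b=𝟙ᵀp=7.976890  c=𝟙ᵀq=93.511586  D=ac−b²=35.546524
λ₁=(c·0.104−b)/D = (93.511586·0.104−7.976890)/35.546524 = 0.049184
λ₂=(a−b·0.104)/D = (1.060588−7.976890·0.104)/35.546524 = 0.006498
w* = 0.049184·p + 0.006498·q:
  w_0 = 0.049184·1.7876 + 0.006498·48.0463 = 0.4001  (Unilever)
  w_1 = 0.049184·1.9365 + 0.006498·18.8827 = 0.2180  (Ford)
  w_2 = 0.049184·4.2527 + 0.006498·26.5826 = 0.3819  (Oracle)
Σw_i=1.0000  μᵀw=0.1040
σ²=wᵀΣw=λ₁·μ_p+λ₂ = 0.049184·0.104 + 0.006498 = 0.011613 ≈ 0.0116

Unilever (0.4001)


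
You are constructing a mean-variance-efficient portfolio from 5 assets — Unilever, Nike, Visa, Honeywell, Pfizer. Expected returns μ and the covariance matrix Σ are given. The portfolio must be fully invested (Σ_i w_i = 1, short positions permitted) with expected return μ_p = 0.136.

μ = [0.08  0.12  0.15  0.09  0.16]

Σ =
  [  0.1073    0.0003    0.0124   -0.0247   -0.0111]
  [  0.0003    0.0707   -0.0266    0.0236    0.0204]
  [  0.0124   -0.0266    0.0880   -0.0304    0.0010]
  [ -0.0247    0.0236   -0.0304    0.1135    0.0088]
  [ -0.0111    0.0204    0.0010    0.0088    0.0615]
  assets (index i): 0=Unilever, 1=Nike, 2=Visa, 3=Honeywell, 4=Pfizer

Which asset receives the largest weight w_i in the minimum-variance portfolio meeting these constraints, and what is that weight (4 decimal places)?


Visa (0.3229)

x=Σ⁻¹μ = [0.9324  1.6464  2.4459  1.1521  2.0192]
y=Σ⁻¹𝟙 = [11.2842  13.2994  17.9392  12.3893  11.8208]
a=μᵀx=1.065794  b=𝟙ᵀx=8.195914  c=𝟙ᵀy=66.732900  D=ac−b²=3.950527
λ₁=(c·0.136−b)/D = (66.732900·0.136−8.195914)/3.950527 = 0.222694
λ₂=(a−b·0.136)/D = (1.065794−8.195914·0.136)/3.950527 = -0.012365
w* = 0.222694·x + -0.012365·y:
  w_0 = 0.222694·0.9324 + -0.012365·11.2842 = 0.0681  (Unilever)
  w_1 = 0.222694·1.6464 + -0.012365·13.2994 = 0.2022  (Nike)
  w_2 = 0.222694·2.4459 + -0.012365·17.9392 = 0.3229  (Visa)
  w_3 = 0.222694·1.1521 + -0.012365·12.3893 = 0.1034  (Honeywell)
  w_4 = 0.222694·2.0192 + -0.012365·11.8208 = 0.3035  (Pfizer)
Σw_i=1.0000  μᵀw=0.1360
σ²=wᵀΣw=λ₁·μ_p+λ₂ = 0.222694·0.136 + -0.012365 = 0.017921 ≈ 0.0179


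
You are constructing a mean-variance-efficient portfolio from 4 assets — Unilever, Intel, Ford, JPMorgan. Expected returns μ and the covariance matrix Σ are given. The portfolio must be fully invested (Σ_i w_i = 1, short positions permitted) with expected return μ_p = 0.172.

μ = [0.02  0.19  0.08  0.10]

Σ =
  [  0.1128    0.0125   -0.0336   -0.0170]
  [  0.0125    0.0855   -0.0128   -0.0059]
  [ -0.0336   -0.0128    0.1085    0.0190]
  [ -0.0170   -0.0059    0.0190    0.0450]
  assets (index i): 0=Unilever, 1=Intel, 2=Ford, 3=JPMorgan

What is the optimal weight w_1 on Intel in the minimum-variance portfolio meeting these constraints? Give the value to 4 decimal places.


p=Σ⁻¹μ = [0.4963  2.4290  0.7557  2.4091]
q=Σ⁻¹𝟙 = [14.4020  12.9261  10.8637  24.7708]
a=μᵀp=0.772812  b=𝟙ᵀp=6.090175  c=𝟙ᵀq=62.962677  D=ac−b²=11.568089
λ₁=(c·0.172−b)/D = (62.962677·0.172−6.090175)/11.568089 = 0.409696
λ₂=(a−b·0.172)/D = (0.772812−6.090175·0.172)/11.568089 = -0.023746
w* = 0.409696·p + -0.023746·q:
  w_0 = 0.409696·0.4963 + -0.023746·14.4020 = -0.1387  (Unilever)
  w_1 = 0.409696·2.4290 + -0.023746·12.9261 = 0.6882  (Intel)
  w_2 = 0.409696·0.7557 + -0.023746·10.8637 = 0.0516  (Ford)
  w_3 = 0.409696·2.4091 + -0.023746·24.7708 = 0.3988  (JPMorgan)
Σw_i=1.0000  μᵀw=0.1720
σ²=wᵀΣw=λ₁·μ_p+λ₂ = 0.409696·0.172 + -0.023746 = 0.046722 ≈ 0.0467

0.6882


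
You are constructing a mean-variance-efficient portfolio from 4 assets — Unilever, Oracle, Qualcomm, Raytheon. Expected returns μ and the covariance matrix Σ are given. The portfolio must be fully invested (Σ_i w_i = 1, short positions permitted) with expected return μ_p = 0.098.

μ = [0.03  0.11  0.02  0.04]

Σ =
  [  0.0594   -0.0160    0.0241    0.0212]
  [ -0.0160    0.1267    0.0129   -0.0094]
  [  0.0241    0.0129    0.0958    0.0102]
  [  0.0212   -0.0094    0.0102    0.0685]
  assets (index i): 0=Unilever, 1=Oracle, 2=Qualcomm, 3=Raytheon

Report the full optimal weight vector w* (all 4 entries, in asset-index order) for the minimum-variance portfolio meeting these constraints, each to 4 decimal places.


g=Σ⁻¹μ = [0.6400  1.0043  -0.1455  0.5454]
h=Σ⁻¹𝟙 = [13.7822  9.9994  4.4491  11.0428]
a=μᵀg=0.148575  b=𝟙ᵀg=2.044092  c=𝟙ᵀh=39.273435  D=ac−b²=1.656721
λ₁=(c·0.098−b)/D = (39.273435·0.098−2.044092)/1.656721 = 1.089323
λ₂=(a−b·0.098)/D = (0.148575−2.044092·0.098)/1.656721 = -0.031234
w* = 1.089323·g + -0.031234·h:
  w_0 = 1.089323·0.6400 + -0.031234·13.7822 = 0.2667  (Unilever)
  w_1 = 1.089323·1.0043 + -0.031234·9.9994 = 0.7817  (Oracle)
  w_2 = 1.089323·-0.1455 + -0.031234·4.4491 = -0.2975  (Qualcomm)
  w_3 = 1.089323·0.5454 + -0.031234·11.0428 = 0.2492  (Raytheon)
Σw_i=1.0000  μᵀw=0.0980
σ²=wᵀΣw=λ₁·μ_p+λ₂ = 1.089323·0.098 + -0.031234 = 0.075519 ≈ 0.0755

0.2667  0.7817  -0.2975  0.2492


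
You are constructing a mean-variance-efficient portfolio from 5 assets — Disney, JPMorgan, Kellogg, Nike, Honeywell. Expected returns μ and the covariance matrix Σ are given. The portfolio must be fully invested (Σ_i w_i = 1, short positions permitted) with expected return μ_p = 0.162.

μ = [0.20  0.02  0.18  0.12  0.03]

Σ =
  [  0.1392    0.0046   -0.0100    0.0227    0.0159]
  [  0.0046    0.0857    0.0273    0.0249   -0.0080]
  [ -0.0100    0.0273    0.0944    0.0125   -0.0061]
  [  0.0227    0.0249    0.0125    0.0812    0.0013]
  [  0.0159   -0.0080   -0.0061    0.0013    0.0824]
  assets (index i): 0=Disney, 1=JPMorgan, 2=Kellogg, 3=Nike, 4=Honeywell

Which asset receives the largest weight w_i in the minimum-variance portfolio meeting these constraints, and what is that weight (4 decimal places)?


u=Σ⁻¹μ = [1.4413  -0.8082  2.1725  0.9859  0.1528]
v=Σ⁻¹𝟙 = [4.9930  7.7394  8.7626  6.9977  12.4621]
a=μᵀu=0.786046  b=𝟙ᵀu=3.944256  c=𝟙ᵀv=40.954911  D=ac−b²=16.635275
λ₁=(c·0.162−b)/D = (40.954911·0.162−3.944256)/16.635275 = 0.161731
λ₂=(a−b·0.162)/D = (0.786046−3.944256·0.162)/16.635275 = 0.008841
w* = 0.161731·u + 0.008841·v:
  w_0 = 0.161731·1.4413 + 0.008841·4.9930 = 0.2773  (Disney)
  w_1 = 0.161731·-0.8082 + 0.008841·7.7394 = -0.0623  (JPMorgan)
  w_2 = 0.161731·2.1725 + 0.008841·8.7626 = 0.4288  (Kellogg)
  w_3 = 0.161731·0.9859 + 0.008841·6.9977 = 0.2213  (Nike)
  w_4 = 0.161731·0.1528 + 0.008841·12.4621 = 0.1349  (Honeywell)
Σw_i=1.0000  μᵀw=0.1620
σ²=wᵀΣw=λ₁·μ_p+λ₂ = 0.161731·0.162 + 0.008841 = 0.035042 ≈ 0.0350

Kellogg (0.4288)


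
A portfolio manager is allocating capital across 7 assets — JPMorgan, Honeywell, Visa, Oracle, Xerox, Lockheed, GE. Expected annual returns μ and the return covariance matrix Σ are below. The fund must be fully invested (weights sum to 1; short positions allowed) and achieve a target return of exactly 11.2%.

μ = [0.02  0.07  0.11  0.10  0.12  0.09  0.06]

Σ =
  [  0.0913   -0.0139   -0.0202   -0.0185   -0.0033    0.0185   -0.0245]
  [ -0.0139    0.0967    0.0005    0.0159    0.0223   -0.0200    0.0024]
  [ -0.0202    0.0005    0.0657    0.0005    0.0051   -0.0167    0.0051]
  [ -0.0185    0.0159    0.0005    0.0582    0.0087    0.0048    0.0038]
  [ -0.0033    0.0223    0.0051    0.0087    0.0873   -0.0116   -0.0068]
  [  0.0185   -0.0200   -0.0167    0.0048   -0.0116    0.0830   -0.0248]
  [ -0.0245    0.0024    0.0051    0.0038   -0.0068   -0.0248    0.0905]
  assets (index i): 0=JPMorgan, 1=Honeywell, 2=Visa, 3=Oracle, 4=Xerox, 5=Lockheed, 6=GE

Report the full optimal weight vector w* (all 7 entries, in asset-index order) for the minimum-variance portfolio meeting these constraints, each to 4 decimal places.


u=Σ⁻¹μ = [1.1471  0.7135  2.3036  1.4123  1.3348  1.9906  1.4113]
v=Σ⁻¹𝟙 = [23.5151  12.4658  25.2953  16.2011  10.6848  21.9712  21.8030]
a=μᵀu=0.891525  b=𝟙ᵀu=10.313272  c=𝟙ᵀv=131.936354  D=ac−b²=11.261000
λ₁=(c·0.112−b)/D = (131.936354·0.112−10.313272)/11.261000 = 0.396377
λ₂=(a−b·0.112)/D = (0.891525−10.313272·0.112)/11.261000 = -0.023405
w* = 0.396377·u + -0.023405·v:
  w_0 = 0.396377·1.1471 + -0.023405·23.5151 = -0.0957  (JPMorgan)
  w_1 = 0.396377·0.7135 + -0.023405·12.4658 = -0.0089  (Honeywell)
  w_2 = 0.396377·2.3036 + -0.023405·25.2953 = 0.3211  (Visa)
  w_3 = 0.396377·1.4123 + -0.023405·16.2011 = 0.1806  (Oracle)
  w_4 = 0.396377·1.3348 + -0.023405·10.6848 = 0.2790  (Xerox)
  w_5 = 0.396377·1.9906 + -0.023405·21.9712 = 0.2748  (Lockheed)
  w_6 = 0.396377·1.4113 + -0.023405·21.8030 = 0.0491  (GE)
Σw_i=1.0000  μᵀw=0.1120
σ²=wᵀΣw=λ₁·μ_p+λ₂ = 0.396377·0.112 + -0.023405 = 0.020989 ≈ 0.0210

-0.0957  -0.0089  0.3211  0.1806  0.2790  0.2748  0.0491


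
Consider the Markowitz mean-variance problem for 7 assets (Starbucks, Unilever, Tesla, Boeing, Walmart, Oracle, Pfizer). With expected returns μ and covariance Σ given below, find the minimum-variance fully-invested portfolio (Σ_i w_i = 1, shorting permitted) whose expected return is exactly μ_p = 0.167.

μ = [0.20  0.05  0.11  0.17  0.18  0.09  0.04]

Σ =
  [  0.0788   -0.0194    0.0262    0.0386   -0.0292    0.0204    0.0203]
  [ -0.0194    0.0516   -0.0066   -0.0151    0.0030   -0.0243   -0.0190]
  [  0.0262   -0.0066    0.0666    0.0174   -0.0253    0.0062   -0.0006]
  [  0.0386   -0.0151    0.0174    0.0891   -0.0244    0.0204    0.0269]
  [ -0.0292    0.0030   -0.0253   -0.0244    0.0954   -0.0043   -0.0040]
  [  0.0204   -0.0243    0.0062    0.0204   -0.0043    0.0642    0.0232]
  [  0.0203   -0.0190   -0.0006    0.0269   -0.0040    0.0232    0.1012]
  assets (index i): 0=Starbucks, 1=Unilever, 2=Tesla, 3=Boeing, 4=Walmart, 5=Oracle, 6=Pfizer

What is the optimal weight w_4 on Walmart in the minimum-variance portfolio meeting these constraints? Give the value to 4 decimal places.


x=Σ⁻¹μ = [3.0668  3.0944  1.5949  1.5444  3.5952  1.2624  -0.1873]
y=Σ⁻¹𝟙 = [13.3192  40.7483  18.1660  7.0864  21.2318  20.8819  9.1362]
a=μᵀx=1.959313  b=𝟙ᵀx=13.970739  c=𝟙ᵀy=130.569794  D=ac−b²=60.645583
λ₁=(c·0.167−b)/D = (130.569794·0.167−13.970739)/60.645583 = 0.129184
λ₂=(a−b·0.167)/D = (1.959313−13.970739·0.167)/60.645583 = -0.006164
w* = 0.129184·x + -0.006164·y:
  w_0 = 0.129184·3.0668 + -0.006164·13.3192 = 0.3141  (Starbucks)
  w_1 = 0.129184·3.0944 + -0.006164·40.7483 = 0.1486  (Unilever)
  w_2 = 0.129184·1.5949 + -0.006164·18.1660 = 0.0941  (Tesla)
  w_3 = 0.129184·1.5444 + -0.006164·7.0864 = 0.1558  (Boeing)
  w_4 = 0.129184·3.5952 + -0.006164·21.2318 = 0.3336  (Walmart)
  w_5 = 0.129184·1.2624 + -0.006164·20.8819 = 0.0344  (Oracle)
  w_6 = 0.129184·-0.1873 + -0.006164·9.1362 = -0.0805  (Pfizer)
Σw_i=1.0000  μᵀw=0.1670
σ²=wᵀΣw=λ₁·μ_p+λ₂ = 0.129184·0.167 + -0.006164 = 0.015410 ≈ 0.0154

0.3336


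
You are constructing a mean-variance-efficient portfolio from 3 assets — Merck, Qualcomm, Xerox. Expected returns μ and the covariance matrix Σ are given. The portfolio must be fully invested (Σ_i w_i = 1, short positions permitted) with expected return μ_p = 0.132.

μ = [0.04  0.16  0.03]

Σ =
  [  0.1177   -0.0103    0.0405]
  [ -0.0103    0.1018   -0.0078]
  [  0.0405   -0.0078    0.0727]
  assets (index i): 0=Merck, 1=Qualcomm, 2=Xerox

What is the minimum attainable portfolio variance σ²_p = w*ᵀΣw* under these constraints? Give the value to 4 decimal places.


0.0615

p=Σ⁻¹μ = [0.3472  1.6371  0.3949]
q=Σ⁻¹𝟙 = [5.3617  11.2835  11.9788]
a=μᵀp=0.287671  b=𝟙ᵀp=2.379195  c=𝟙ᵀq=28.624078  D=ac−b²=2.573743
λ₁=(c·0.132−b)/D = (28.624078·0.132−2.379195)/2.573743 = 0.543637
λ₂=(a−b·0.132)/D = (0.287671−2.379195·0.132)/2.573743 = -0.010251
w* = 0.543637·p + -0.010251·q:
  w_0 = 0.543637·0.3472 + -0.010251·5.3617 = 0.1338  (Merck)
  w_1 = 0.543637·1.6371 + -0.010251·11.2835 = 0.7743  (Qualcomm)
  w_2 = 0.543637·0.3949 + -0.010251·11.9788 = 0.0919  (Xerox)
Σw_i=1.0000  μᵀw=0.1320
σ²=wᵀΣw=λ₁·μ_p+λ₂ = 0.543637·0.132 + -0.010251 = 0.061509 ≈ 0.0615


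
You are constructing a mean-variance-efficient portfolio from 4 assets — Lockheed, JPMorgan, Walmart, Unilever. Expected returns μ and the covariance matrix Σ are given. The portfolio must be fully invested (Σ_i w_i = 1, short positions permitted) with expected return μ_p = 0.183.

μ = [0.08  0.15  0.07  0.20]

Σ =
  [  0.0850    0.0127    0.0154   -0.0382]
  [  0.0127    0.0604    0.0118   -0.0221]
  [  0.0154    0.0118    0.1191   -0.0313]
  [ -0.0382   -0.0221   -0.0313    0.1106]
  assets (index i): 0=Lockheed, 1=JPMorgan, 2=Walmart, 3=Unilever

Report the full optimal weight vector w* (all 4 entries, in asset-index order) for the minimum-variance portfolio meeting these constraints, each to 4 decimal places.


x=Σ⁻¹μ = [1.7960  3.1399  0.9157  3.3152]
y=Σ⁻¹𝟙 = [16.7626  18.9249  9.9882  21.4395]
a=μᵀx=1.341807  b=𝟙ᵀx=9.166815  c=𝟙ᵀy=67.115218  D=ac−b²=6.025172
λ₁=(c·0.183−b)/D = (67.115218·0.183−9.166815)/6.025172 = 0.517042
λ₂=(a−b·0.183)/D = (1.341807−9.166815·0.183)/6.025172 = -0.055720
w* = 0.517042·x + -0.055720·y:
  w_0 = 0.517042·1.7960 + -0.055720·16.7626 = -0.0054  (Lockheed)
  w_1 = 0.517042·3.1399 + -0.055720·18.9249 = 0.5690  (JPMorgan)
  w_2 = 0.517042·0.9157 + -0.055720·9.9882 = -0.0831  (Walmart)
  w_3 = 0.517042·3.3152 + -0.055720·21.4395 = 0.5195  (Unilever)
Σw_i=1.0000  μᵀw=0.1830
σ²=wᵀΣw=λ₁·μ_p+λ₂ = 0.517042·0.183 + -0.055720 = 0.038899 ≈ 0.0389

-0.0054  0.5690  -0.0831  0.5195


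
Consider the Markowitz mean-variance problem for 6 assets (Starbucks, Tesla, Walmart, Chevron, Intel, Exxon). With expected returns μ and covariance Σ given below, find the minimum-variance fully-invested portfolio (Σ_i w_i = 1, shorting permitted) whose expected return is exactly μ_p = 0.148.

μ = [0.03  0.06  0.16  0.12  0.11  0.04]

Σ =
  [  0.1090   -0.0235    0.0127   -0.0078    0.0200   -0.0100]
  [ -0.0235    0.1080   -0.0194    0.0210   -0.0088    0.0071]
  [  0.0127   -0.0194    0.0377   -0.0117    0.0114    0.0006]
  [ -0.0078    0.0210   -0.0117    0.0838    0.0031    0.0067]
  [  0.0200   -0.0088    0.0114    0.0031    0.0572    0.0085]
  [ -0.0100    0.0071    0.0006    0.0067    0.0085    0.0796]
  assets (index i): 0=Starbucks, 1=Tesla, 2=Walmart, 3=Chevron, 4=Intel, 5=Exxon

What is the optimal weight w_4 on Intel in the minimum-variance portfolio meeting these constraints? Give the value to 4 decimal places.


0.1203

p=Σ⁻¹μ = [-0.1185  1.1806  5.1427  1.7990  1.0112  0.0842]
q=Σ⁻¹𝟙 = [8.9192  14.5475  32.3211  12.5174  7.9605  10.2385]
a=μᵀp=1.220583  b=𝟙ᵀp=9.099086  c=𝟙ᵀq=86.504190  D=ac−b²=22.792166
λ₁=(c·0.148−b)/D = (86.504190·0.148−9.099086)/22.792166 = 0.162492
λ₂=(a−b·0.148)/D = (1.220583−9.099086·0.148)/22.792166 = -0.005532
w* = 0.162492·p + -0.005532·q:
  w_0 = 0.162492·-0.1185 + -0.005532·8.9192 = -0.0686  (Starbucks)
  w_1 = 0.162492·1.1806 + -0.005532·14.5475 = 0.1114  (Tesla)
  w_2 = 0.162492·5.1427 + -0.005532·32.3211 = 0.6568  (Walmart)
  w_3 = 0.162492·1.7990 + -0.005532·12.5174 = 0.2231  (Chevron)
  w_4 = 0.162492·1.0112 + -0.005532·7.9605 = 0.1203  (Intel)
  w_5 = 0.162492·0.0842 + -0.005532·10.2385 = -0.0430  (Exxon)
Σw_i=1.0000  μᵀw=0.1480
σ²=wᵀΣw=λ₁·μ_p+λ₂ = 0.162492·0.148 + -0.005532 = 0.018517 ≈ 0.0185


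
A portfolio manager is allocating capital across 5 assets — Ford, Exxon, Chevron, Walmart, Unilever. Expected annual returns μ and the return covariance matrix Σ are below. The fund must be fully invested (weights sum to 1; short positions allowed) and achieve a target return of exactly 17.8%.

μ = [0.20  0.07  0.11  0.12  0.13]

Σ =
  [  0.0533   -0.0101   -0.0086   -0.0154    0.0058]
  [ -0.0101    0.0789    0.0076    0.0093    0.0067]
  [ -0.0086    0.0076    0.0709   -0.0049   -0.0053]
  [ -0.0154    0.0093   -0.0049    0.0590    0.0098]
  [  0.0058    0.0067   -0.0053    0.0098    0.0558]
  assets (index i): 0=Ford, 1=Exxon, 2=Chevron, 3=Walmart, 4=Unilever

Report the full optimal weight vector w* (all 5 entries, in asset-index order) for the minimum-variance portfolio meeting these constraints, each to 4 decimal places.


p=Σ⁻¹μ = [5.0694  0.8109  2.4032  3.2011  1.3715]
q=Σ⁻¹𝟙 = [29.1429  10.9656  18.8722  22.4985  11.4165]
a=μᵀp=1.897421  b=𝟙ᵀp=12.856076  c=𝟙ᵀq=92.895704  D=ac−b²=10.983539
λ₁=(c·0.178−b)/D = (92.895704·0.178−12.856076)/10.983539 = 0.334988
λ₂=(a−b·0.178)/D = (1.897421−12.856076·0.178)/10.983539 = -0.035595
w* = 0.334988·p + -0.035595·q:
  w_0 = 0.334988·5.0694 + -0.035595·29.1429 = 0.6608  (Ford)
  w_1 = 0.334988·0.8109 + -0.035595·10.9656 = -0.1187  (Exxon)
  w_2 = 0.334988·2.4032 + -0.035595·18.8722 = 0.1333  (Chevron)
  w_3 = 0.334988·3.2011 + -0.035595·22.4985 = 0.2715  (Walmart)
  w_4 = 0.334988·1.3715 + -0.035595·11.4165 = 0.0531  (Unilever)
Σw_i=1.0000  μᵀw=0.1780
σ²=wᵀΣw=λ₁·μ_p+λ₂ = 0.334988·0.178 + -0.035595 = 0.024033 ≈ 0.0240

0.6608  -0.1187  0.1333  0.2715  0.0531


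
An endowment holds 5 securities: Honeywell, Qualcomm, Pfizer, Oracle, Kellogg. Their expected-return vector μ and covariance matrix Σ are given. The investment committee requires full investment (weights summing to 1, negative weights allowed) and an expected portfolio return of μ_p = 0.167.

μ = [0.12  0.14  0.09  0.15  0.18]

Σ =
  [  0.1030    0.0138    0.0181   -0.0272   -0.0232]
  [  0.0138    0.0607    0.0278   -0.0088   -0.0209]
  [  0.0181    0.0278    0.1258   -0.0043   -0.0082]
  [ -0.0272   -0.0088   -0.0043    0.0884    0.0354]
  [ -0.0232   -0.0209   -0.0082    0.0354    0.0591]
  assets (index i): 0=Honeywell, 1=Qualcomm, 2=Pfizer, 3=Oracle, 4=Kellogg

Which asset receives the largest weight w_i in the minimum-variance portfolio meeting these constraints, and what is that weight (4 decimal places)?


g=Σ⁻¹μ = [1.9372  3.5726  -0.0265  0.8138  4.5784]
h=Σ⁻¹𝟙 = [14.1075  21.9744  3.0246  7.5172  26.1464]
a=μᵀg=1.676420  b=𝟙ᵀg=10.875453  c=𝟙ᵀh=72.770033  D=ac−b²=3.717658
λ₁=(c·0.167−b)/D = (72.770033·0.167−10.875453)/3.717658 = 0.343534
λ₂=(a−b·0.167)/D = (1.676420−10.875453·0.167)/3.717658 = -0.037599
w* = 0.343534·g + -0.037599·h:
  w_0 = 0.343534·1.9372 + -0.037599·14.1075 = 0.1351  (Honeywell)
  w_1 = 0.343534·3.5726 + -0.037599·21.9744 = 0.4011  (Qualcomm)
  w_2 = 0.343534·-0.0265 + -0.037599·3.0246 = -0.1228  (Pfizer)
  w_3 = 0.343534·0.8138 + -0.037599·7.5172 = -0.0031  (Oracle)
  w_4 = 0.343534·4.5784 + -0.037599·26.1464 = 0.5898  (Kellogg)
Σw_i=1.0000  μᵀw=0.1670
σ²=wᵀΣw=λ₁·μ_p+λ₂ = 0.343534·0.167 + -0.037599 = 0.019771 ≈ 0.0198

Kellogg (0.5898)


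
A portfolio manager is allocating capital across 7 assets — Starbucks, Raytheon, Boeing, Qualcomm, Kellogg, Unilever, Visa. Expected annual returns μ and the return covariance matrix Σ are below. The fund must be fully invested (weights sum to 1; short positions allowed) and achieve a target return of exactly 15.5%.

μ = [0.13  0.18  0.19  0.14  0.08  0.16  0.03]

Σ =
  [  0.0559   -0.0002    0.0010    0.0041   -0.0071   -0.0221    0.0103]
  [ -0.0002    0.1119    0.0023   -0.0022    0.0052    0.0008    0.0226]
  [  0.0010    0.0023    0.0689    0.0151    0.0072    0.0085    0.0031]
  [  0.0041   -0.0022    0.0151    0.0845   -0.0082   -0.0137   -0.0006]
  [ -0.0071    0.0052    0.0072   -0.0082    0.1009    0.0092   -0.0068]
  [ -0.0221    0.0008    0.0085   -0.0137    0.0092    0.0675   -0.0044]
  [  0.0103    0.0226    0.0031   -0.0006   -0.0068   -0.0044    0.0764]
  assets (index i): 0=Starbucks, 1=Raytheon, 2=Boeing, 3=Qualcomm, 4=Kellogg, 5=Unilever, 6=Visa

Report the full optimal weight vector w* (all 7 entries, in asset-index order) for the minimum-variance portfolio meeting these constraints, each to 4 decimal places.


0.2916  0.1276  0.1360  0.1440  0.0497  0.2817  -0.0306

g=Σ⁻¹μ = [3.7492  1.6385  1.7462  1.8522  0.6418  3.6218  -0.3881]
h=Σ⁻¹𝟙 = [25.9991  6.4801  6.0906  14.7522  10.5875  24.6798  9.8994]
a=μᵀg=1.992589  b=𝟙ᵀg=12.861567  c=𝟙ᵀh=98.488669  D=ac−b²=30.827533
λ₁=(c·0.155−b)/D = (98.488669·0.155−12.861567)/30.827533 = 0.077988
λ₂=(a−b·0.155)/D = (1.992589−12.861567·0.155)/30.827533 = -0.000031
w* = 0.077988·g + -0.000031·h:
  w_0 = 0.077988·3.7492 + -0.000031·25.9991 = 0.2916  (Starbucks)
  w_1 = 0.077988·1.6385 + -0.000031·6.4801 = 0.1276  (Raytheon)
  w_2 = 0.077988·1.7462 + -0.000031·6.0906 = 0.1360  (Boeing)
  w_3 = 0.077988·1.8522 + -0.000031·14.7522 = 0.1440  (Qualcomm)
  w_4 = 0.077988·0.6418 + -0.000031·10.5875 = 0.0497  (Kellogg)
  w_5 = 0.077988·3.6218 + -0.000031·24.6798 = 0.2817  (Unilever)
  w_6 = 0.077988·-0.3881 + -0.000031·9.8994 = -0.0306  (Visa)
Σw_i=1.0000  μᵀw=0.1550
σ²=wᵀΣw=λ₁·μ_p+λ₂ = 0.077988·0.155 + -0.000031 = 0.012057 ≈ 0.0121


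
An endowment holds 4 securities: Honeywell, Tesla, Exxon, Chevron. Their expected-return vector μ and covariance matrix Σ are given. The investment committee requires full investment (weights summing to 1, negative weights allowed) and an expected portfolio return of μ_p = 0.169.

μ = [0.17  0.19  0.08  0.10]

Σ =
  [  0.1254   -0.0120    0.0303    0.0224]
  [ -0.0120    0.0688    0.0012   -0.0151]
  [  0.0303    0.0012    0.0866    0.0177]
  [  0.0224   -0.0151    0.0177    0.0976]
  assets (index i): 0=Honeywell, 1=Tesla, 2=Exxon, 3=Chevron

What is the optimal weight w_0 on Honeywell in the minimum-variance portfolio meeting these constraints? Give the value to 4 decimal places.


g=Σ⁻¹μ = [1.4241  3.2661  0.1395  1.1777]
h=Σ⁻¹𝟙 = [6.1277  17.7426  7.0511  10.3058]
a=μᵀg=0.991590  b=𝟙ᵀg=6.007466  c=𝟙ᵀh=41.227191  D=ac−b²=4.790827
λ₁=(c·0.169−b)/D = (41.227191·0.169−6.007466)/4.790827 = 0.200368
λ₂=(a−b·0.169)/D = (0.991590−6.007466·0.169)/4.790827 = -0.004941
w* = 0.200368·g + -0.004941·h:
  w_0 = 0.200368·1.4241 + -0.004941·6.1277 = 0.2551  (Honeywell)
  w_1 = 0.200368·3.2661 + -0.004941·17.7426 = 0.5668  (Tesla)
  w_2 = 0.200368·0.1395 + -0.004941·7.0511 = -0.0069  (Exxon)
  w_3 = 0.200368·1.1777 + -0.004941·10.3058 = 0.1851  (Chevron)
Σw_i=1.0000  μᵀw=0.1690
σ²=wᵀΣw=λ₁·μ_p+λ₂ = 0.200368·0.169 + -0.004941 = 0.028921 ≈ 0.0289

0.2551


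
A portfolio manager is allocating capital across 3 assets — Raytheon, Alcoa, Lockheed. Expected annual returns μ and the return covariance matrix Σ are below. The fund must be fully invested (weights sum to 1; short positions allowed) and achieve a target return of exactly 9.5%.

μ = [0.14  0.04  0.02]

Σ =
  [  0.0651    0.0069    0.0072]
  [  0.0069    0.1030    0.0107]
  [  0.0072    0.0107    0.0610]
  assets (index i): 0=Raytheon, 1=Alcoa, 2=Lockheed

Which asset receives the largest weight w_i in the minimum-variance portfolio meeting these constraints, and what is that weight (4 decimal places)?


u=Σ⁻¹μ = [2.1210  0.2426  0.0350]
v=Σ⁻¹𝟙 = [13.0756  7.4254  13.5476]
a=μᵀu=0.307338  b=𝟙ᵀu=2.398554  c=𝟙ᵀv=34.048631  D=ac−b²=4.711384
λ₁=(c·0.095−b)/D = (34.048631·0.095−2.398554)/4.711384 = 0.177457
λ₂=(a−b·0.095)/D = (0.307338−2.398554·0.095)/4.711384 = 0.016869
w* = 0.177457·u + 0.016869·v:
  w_0 = 0.177457·2.1210 + 0.016869·13.0756 = 0.5969  (Raytheon)
  w_1 = 0.177457·0.2426 + 0.016869·7.4254 = 0.1683  (Alcoa)
  w_2 = 0.177457·0.0350 + 0.016869·13.5476 = 0.2347  (Lockheed)
Σw_i=1.0000  μᵀw=0.0950
σ²=wᵀΣw=λ₁·μ_p+λ₂ = 0.177457·0.095 + 0.016869 = 0.033727 ≈ 0.0337

Raytheon (0.5969)


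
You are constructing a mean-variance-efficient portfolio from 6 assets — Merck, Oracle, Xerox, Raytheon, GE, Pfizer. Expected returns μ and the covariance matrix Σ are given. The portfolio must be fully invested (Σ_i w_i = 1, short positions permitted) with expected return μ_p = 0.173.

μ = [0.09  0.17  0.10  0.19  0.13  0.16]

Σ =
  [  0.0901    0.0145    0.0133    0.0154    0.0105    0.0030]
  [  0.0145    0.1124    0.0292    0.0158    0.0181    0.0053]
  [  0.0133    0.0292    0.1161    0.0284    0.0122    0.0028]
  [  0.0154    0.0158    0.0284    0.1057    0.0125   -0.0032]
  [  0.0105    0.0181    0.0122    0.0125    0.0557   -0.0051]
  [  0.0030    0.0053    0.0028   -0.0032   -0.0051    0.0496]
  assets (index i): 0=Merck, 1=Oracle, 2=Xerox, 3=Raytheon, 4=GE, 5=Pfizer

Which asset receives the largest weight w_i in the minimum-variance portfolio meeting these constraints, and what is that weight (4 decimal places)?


u=Σ⁻¹μ = [0.2695  0.7878  -0.0322  1.5156  2.0082  3.4314]
v=Σ⁻¹𝟙 = [6.5840  2.7681  3.5562  5.9250  15.6505  21.2580]
a=μᵀu=1.253018  b=𝟙ᵀu=7.980348  c=𝟙ᵀv=55.741777  D=ac−b²=6.159524
λ₁=(c·0.173−b)/D = (55.741777·0.173−7.980348)/6.159524 = 0.269985
λ₂=(a−b·0.173)/D = (1.253018−7.980348·0.173)/6.159524 = -0.020713
w* = 0.269985·u + -0.020713·v:
  w_0 = 0.269985·0.2695 + -0.020713·6.5840 = -0.0636  (Merck)
  w_1 = 0.269985·0.7878 + -0.020713·2.7681 = 0.1554  (Oracle)
  w_2 = 0.269985·-0.0322 + -0.020713·3.5562 = -0.0824  (Xerox)
  w_3 = 0.269985·1.5156 + -0.020713·5.9250 = 0.2865  (Raytheon)
  w_4 = 0.269985·2.0082 + -0.020713·15.6505 = 0.2180  (GE)
  w_5 = 0.269985·3.4314 + -0.020713·21.2580 = 0.4861  (Pfizer)
Σw_i=1.0000  μᵀw=0.1730
σ²=wᵀΣw=λ₁·μ_p+λ₂ = 0.269985·0.173 + -0.020713 = 0.025995 ≈ 0.0260

Pfizer (0.4861)


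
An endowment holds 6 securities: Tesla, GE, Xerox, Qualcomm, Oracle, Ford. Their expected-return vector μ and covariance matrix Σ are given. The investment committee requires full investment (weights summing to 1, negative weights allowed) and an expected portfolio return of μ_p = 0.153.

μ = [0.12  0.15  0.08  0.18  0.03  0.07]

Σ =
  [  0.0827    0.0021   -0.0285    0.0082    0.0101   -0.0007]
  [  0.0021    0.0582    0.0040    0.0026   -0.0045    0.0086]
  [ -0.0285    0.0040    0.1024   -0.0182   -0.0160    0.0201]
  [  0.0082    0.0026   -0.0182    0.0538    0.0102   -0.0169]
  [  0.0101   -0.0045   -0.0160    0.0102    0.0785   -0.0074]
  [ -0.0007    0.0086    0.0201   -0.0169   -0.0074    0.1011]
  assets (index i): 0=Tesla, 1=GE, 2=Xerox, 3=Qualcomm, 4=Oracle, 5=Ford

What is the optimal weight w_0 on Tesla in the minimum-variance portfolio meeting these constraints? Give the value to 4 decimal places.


p=Σ⁻¹μ = [1.5801  2.1292  1.6831  3.7910  0.2304  0.8381]
q=Σ⁻¹𝟙 = [13.8966  14.0502  17.1375  22.2290  13.3107  10.0752]
a=μᵀp=1.391600  b=𝟙ᵀp=10.251936  c=𝟙ᵀq=90.699267  D=ac−b²=21.114880
λ₁=(c·0.153−b)/D = (90.699267·0.153−10.251936)/21.114880 = 0.171682
λ₂=(a−b·0.153)/D = (1.391600−10.251936·0.153)/21.114880 = -0.008380
w* = 0.171682·p + -0.008380·q:
  w_0 = 0.171682·1.5801 + -0.008380·13.8966 = 0.1548  (Tesla)
  w_1 = 0.171682·2.1292 + -0.008380·14.0502 = 0.2478  (GE)
  w_2 = 0.171682·1.6831 + -0.008380·17.1375 = 0.1453  (Xerox)
  w_3 = 0.171682·3.7910 + -0.008380·22.2290 = 0.4646  (Qualcomm)
  w_4 = 0.171682·0.2304 + -0.008380·13.3107 = -0.0720  (Oracle)
  w_5 = 0.171682·0.8381 + -0.008380·10.0752 = 0.0595  (Ford)
Σw_i=1.0000  μᵀw=0.1530
σ²=wᵀΣw=λ₁·μ_p+λ₂ = 0.171682·0.153 + -0.008380 = 0.017887 ≈ 0.0179

0.1548


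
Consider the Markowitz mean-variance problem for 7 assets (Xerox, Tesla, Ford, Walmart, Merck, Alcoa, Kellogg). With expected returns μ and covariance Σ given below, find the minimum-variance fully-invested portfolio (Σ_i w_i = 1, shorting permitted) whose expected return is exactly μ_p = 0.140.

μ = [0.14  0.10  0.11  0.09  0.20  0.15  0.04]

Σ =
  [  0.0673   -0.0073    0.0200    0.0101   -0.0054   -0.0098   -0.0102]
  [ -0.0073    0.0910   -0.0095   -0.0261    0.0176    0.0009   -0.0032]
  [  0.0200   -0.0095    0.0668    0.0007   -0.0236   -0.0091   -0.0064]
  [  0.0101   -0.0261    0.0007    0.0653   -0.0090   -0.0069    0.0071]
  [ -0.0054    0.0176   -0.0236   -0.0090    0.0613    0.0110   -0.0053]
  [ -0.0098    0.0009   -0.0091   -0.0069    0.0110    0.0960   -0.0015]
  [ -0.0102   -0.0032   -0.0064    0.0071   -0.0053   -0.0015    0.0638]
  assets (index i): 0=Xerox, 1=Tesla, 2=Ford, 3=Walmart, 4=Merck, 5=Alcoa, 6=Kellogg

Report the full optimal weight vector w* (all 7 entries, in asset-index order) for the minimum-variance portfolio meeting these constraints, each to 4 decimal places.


0.1175  0.0662  0.2039  0.1261  0.3212  0.1118  0.0532

g=Σ⁻¹μ = [1.7583  1.4085  3.2267  2.2648  4.4061  1.7153  1.4567]
h=Σ⁻¹𝟙 = [12.7058  16.8542  26.1063  22.3940  25.4128  13.0577  21.0954]
a=μᵀg=2.142562  b=𝟙ᵀg=16.236405  c=𝟙ᵀh=137.626172  D=ac−b²=31.251753
λ₁=(c·0.140−b)/D = (137.626172·0.140−16.236405)/31.251753 = 0.096995
λ₂=(a−b·0.140)/D = (2.142562−16.236405·0.140)/31.251753 = -0.004177
w* = 0.096995·g + -0.004177·h:
  w_0 = 0.096995·1.7583 + -0.004177·12.7058 = 0.1175  (Xerox)
  w_1 = 0.096995·1.4085 + -0.004177·16.8542 = 0.0662  (Tesla)
  w_2 = 0.096995·3.2267 + -0.004177·26.1063 = 0.2039  (Ford)
  w_3 = 0.096995·2.2648 + -0.004177·22.3940 = 0.1261  (Walmart)
  w_4 = 0.096995·4.4061 + -0.004177·25.4128 = 0.3212  (Merck)
  w_5 = 0.096995·1.7153 + -0.004177·13.0577 = 0.1118  (Alcoa)
  w_6 = 0.096995·1.4567 + -0.004177·21.0954 = 0.0532  (Kellogg)
Σw_i=1.0000  μᵀw=0.1400
σ²=wᵀΣw=λ₁·μ_p+λ₂ = 0.096995·0.140 + -0.004177 = 0.009402 ≈ 0.0094


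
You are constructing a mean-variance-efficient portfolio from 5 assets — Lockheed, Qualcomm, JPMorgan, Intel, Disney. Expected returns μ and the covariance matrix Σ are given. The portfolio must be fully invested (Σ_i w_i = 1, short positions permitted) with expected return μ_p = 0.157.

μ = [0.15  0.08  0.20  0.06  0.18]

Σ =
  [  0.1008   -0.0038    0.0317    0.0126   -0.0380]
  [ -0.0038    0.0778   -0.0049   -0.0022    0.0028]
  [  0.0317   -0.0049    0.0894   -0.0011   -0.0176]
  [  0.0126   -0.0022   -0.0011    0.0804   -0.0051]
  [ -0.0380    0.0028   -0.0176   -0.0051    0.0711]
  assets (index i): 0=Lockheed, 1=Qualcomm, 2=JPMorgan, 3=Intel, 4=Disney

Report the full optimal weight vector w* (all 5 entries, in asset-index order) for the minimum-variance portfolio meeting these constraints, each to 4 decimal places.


u=Σ⁻¹μ = [2.3570  1.1533  2.3348  0.7179  4.3754]
v=Σ⁻¹𝟙 = [14.6711  13.7571  11.8450  12.2741  25.1765]
a=μᵀu=1.743426  b=𝟙ᵀu=10.938453  c=𝟙ᵀv=77.723815  D=ac−b²=15.855989
λ₁=(c·0.157−b)/D = (77.723815·0.157−10.938453)/15.855989 = 0.079729
λ₂=(a−b·0.157)/D = (1.743426−10.938453·0.157)/15.855989 = 0.001645
w* = 0.079729·u + 0.001645·v:
  w_0 = 0.079729·2.3570 + 0.001645·14.6711 = 0.2121  (Lockheed)
  w_1 = 0.079729·1.1533 + 0.001645·13.7571 = 0.1146  (Qualcomm)
  w_2 = 0.079729·2.3348 + 0.001645·11.8450 = 0.2056  (JPMorgan)
  w_3 = 0.079729·0.7179 + 0.001645·12.2741 = 0.0774  (Intel)
  w_4 = 0.079729·4.3754 + 0.001645·25.1765 = 0.3903  (Disney)
Σw_i=1.0000  μᵀw=0.1570
σ²=wᵀΣw=λ₁·μ_p+λ₂ = 0.079729·0.157 + 0.001645 = 0.014163 ≈ 0.0142

0.2121  0.1146  0.2056  0.0774  0.3903


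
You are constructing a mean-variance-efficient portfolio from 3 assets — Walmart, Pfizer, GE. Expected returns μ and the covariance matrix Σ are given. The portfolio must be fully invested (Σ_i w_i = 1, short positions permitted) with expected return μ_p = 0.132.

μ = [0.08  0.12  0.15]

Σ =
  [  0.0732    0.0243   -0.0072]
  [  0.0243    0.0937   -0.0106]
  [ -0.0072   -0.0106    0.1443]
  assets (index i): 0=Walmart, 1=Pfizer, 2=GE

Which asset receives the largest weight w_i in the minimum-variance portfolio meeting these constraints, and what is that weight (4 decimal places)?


Pfizer (0.4760)

p=Σ⁻¹μ = [0.8084  1.2032  1.1682]
q=Σ⁻¹𝟙 = [11.6131  8.5815  8.1398]
a=μᵀp=0.384287  b=𝟙ᵀp=3.179798  c=𝟙ᵀq=28.334383  D=ac−b²=0.777423
λ₁=(c·0.132−b)/D = (28.334383·0.132−3.179798)/0.777423 = 0.720767
λ₂=(a−b·0.132)/D = (0.384287−3.179798·0.132)/0.777423 = -0.045595
w* = 0.720767·p + -0.045595·q:
  w_0 = 0.720767·0.8084 + -0.045595·11.6131 = 0.0532  (Walmart)
  w_1 = 0.720767·1.2032 + -0.045595·8.5815 = 0.4760  (Pfizer)
  w_2 = 0.720767·1.1682 + -0.045595·8.1398 = 0.4709  (GE)
Σw_i=1.0000  μᵀw=0.1320
σ²=wᵀΣw=λ₁·μ_p+λ₂ = 0.720767·0.132 + -0.045595 = 0.049547 ≈ 0.0495


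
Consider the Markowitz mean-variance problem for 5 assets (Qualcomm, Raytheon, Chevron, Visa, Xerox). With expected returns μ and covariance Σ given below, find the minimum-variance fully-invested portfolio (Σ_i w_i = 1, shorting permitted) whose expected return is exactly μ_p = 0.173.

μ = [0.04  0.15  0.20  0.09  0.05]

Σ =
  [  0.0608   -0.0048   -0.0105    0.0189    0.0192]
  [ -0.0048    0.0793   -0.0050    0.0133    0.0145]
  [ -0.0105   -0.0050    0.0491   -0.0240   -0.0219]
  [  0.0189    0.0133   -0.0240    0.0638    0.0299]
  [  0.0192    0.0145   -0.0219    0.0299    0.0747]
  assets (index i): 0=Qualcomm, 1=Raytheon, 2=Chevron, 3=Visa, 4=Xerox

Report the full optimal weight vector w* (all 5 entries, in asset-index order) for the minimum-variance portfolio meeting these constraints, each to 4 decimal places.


-0.0687  0.1749  0.6271  0.2688  -0.0021

p=Σ⁻¹μ = [0.7292  1.7065  6.1226  2.7452  0.8468]
q=Σ⁻¹𝟙 = [14.6588  10.7651  38.6596  18.2047  11.5767]
a=μᵀp=1.799068  b=𝟙ᵀp=12.150298  c=𝟙ᵀq=93.864952  D=ac−b²=21.239641
λ₁=(c·0.173−b)/D = (93.864952·0.173−12.150298)/21.239641 = 0.192486
λ₂=(a−b·0.173)/D = (1.799068−12.150298·0.173)/21.239641 = -0.014263
w* = 0.192486·p + -0.014263·q:
  w_0 = 0.192486·0.7292 + -0.014263·14.6588 = -0.0687  (Qualcomm)
  w_1 = 0.192486·1.7065 + -0.014263·10.7651 = 0.1749  (Raytheon)
  w_2 = 0.192486·6.1226 + -0.014263·38.6596 = 0.6271  (Chevron)
  w_3 = 0.192486·2.7452 + -0.014263·18.2047 = 0.2688  (Visa)
  w_4 = 0.192486·0.8468 + -0.014263·11.5767 = -0.0021  (Xerox)
Σw_i=1.0000  μᵀw=0.1730
σ²=wᵀΣw=λ₁·μ_p+λ₂ = 0.192486·0.173 + -0.014263 = 0.019037 ≈ 0.0190


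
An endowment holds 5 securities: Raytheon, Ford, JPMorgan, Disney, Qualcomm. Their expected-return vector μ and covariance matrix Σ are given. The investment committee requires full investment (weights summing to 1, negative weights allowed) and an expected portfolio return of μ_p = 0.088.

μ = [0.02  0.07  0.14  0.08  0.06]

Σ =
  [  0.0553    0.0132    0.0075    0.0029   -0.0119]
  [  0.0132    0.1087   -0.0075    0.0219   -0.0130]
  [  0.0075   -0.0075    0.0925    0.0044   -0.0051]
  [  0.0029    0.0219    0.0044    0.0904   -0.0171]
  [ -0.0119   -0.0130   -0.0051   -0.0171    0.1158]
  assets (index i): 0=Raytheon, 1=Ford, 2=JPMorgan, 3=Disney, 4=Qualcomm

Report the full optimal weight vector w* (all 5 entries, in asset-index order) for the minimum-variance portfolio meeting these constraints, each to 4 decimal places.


u=Σ⁻¹μ = [0.1177  0.6728  1.5645  0.7918  0.7916]
v=Σ⁻¹𝟙 = [17.2620  7.2245  10.2158  10.7692  13.2607]
a=μᵀu=0.379316  b=𝟙ᵀu=3.938347  c=𝟙ᵀv=58.732224  D=ac−b²=6.767484
λ₁=(c·0.088−b)/D = (58.732224·0.088−3.938347)/6.767484 = 0.181765
λ₂=(a−b·0.088)/D = (0.379316−3.938347·0.088)/6.767484 = 0.004838
w* = 0.181765·u + 0.004838·v:
  w_0 = 0.181765·0.1177 + 0.004838·17.2620 = 0.1049  (Raytheon)
  w_1 = 0.181765·0.6728 + 0.004838·7.2245 = 0.1572  (Ford)
  w_2 = 0.181765·1.5645 + 0.004838·10.2158 = 0.3338  (JPMorgan)
  w_3 = 0.181765·0.7918 + 0.004838·10.7692 = 0.1960  (Disney)
  w_4 = 0.181765·0.7916 + 0.004838·13.2607 = 0.2080  (Qualcomm)
Σw_i=1.0000  μᵀw=0.0880
σ²=wᵀΣw=λ₁·μ_p+λ₂ = 0.181765·0.088 + 0.004838 = 0.020833 ≈ 0.0208

0.1049  0.1572  0.3338  0.1960  0.2080


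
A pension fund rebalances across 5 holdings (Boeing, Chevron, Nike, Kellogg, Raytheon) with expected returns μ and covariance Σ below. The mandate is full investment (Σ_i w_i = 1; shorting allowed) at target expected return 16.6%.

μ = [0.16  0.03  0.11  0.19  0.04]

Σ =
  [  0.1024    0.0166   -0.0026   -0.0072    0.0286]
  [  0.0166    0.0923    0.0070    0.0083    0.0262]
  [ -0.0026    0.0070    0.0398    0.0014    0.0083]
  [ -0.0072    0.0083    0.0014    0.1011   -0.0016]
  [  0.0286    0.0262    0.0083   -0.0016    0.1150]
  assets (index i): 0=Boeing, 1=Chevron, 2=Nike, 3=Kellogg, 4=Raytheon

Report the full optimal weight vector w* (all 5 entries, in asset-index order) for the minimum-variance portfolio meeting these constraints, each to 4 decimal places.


u=Σ⁻¹μ = [1.8982  -0.3537  2.9271  1.9994  -0.2271]
v=Σ⁻¹𝟙 = [9.1633  5.4878  23.6638  9.8225  3.5953]
a=μᵀu=0.985877  b=𝟙ᵀu=6.243861  c=𝟙ᵀv=51.732600  D=ac−b²=12.016201
λ₁=(c·0.166−b)/D = (51.732600·0.166−6.243861)/12.016201 = 0.195049
λ₂=(a−b·0.166)/D = (0.985877−6.243861·0.166)/12.016201 = -0.004211
w* = 0.195049·u + -0.004211·v:
  w_0 = 0.195049·1.8982 + -0.004211·9.1633 = 0.3316  (Boeing)
  w_1 = 0.195049·-0.3537 + -0.004211·5.4878 = -0.0921  (Chevron)
  w_2 = 0.195049·2.9271 + -0.004211·23.6638 = 0.4713  (Nike)
  w_3 = 0.195049·1.9994 + -0.004211·9.8225 = 0.3486  (Kellogg)
  w_4 = 0.195049·-0.2271 + -0.004211·3.5953 = -0.0594  (Raytheon)
Σw_i=1.0000  μᵀw=0.1660
σ²=wᵀΣw=λ₁·μ_p+λ₂ = 0.195049·0.166 + -0.004211 = 0.028167 ≈ 0.0282

0.3316  -0.0921  0.4713  0.3486  -0.0594


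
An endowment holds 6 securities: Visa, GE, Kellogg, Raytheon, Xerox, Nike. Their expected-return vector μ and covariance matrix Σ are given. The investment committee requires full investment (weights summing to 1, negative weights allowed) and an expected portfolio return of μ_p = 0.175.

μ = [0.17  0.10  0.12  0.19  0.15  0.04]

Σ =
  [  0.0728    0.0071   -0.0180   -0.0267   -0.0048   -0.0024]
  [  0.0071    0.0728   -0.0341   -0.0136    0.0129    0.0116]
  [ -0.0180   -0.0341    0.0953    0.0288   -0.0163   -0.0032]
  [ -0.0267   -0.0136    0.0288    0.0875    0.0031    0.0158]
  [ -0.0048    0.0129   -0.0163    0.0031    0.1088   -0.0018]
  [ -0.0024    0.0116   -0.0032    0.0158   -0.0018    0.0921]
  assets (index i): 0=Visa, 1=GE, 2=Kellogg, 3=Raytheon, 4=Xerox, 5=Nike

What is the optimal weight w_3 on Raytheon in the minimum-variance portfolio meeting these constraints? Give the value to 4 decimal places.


p=Σ⁻¹μ = [3.8256  2.3301  2.1733  2.9615  1.5097  -0.1625]
q=Σ⁻¹𝟙 = [22.4705  20.3445  20.1158  13.0917  10.5357  7.5398]
a=μᵀp=1.926799  b=𝟙ᵀp=12.637717  c=𝟙ᵀq=94.098151  D=ac−b²=21.596374
λ₁=(c·0.175−b)/D = (94.098151·0.175−12.637717)/21.596374 = 0.177320
λ₂=(a−b·0.175)/D = (1.926799−12.637717·0.175)/21.596374 = -0.013187
w* = 0.177320·p + -0.013187·q:
  w_0 = 0.177320·3.8256 + -0.013187·22.4705 = 0.3820  (Visa)
  w_1 = 0.177320·2.3301 + -0.013187·20.3445 = 0.1449  (GE)
  w_2 = 0.177320·2.1733 + -0.013187·20.1158 = 0.1201  (Kellogg)
  w_3 = 0.177320·2.9615 + -0.013187·13.0917 = 0.3525  (Raytheon)
  w_4 = 0.177320·1.5097 + -0.013187·10.5357 = 0.1288  (Xerox)
  w_5 = 0.177320·-0.1625 + -0.013187·7.5398 = -0.1282  (Nike)
Σw_i=1.0000  μᵀw=0.1750
σ²=wᵀΣw=λ₁·μ_p+λ₂ = 0.177320·0.175 + -0.013187 = 0.017843 ≈ 0.0178

0.3525


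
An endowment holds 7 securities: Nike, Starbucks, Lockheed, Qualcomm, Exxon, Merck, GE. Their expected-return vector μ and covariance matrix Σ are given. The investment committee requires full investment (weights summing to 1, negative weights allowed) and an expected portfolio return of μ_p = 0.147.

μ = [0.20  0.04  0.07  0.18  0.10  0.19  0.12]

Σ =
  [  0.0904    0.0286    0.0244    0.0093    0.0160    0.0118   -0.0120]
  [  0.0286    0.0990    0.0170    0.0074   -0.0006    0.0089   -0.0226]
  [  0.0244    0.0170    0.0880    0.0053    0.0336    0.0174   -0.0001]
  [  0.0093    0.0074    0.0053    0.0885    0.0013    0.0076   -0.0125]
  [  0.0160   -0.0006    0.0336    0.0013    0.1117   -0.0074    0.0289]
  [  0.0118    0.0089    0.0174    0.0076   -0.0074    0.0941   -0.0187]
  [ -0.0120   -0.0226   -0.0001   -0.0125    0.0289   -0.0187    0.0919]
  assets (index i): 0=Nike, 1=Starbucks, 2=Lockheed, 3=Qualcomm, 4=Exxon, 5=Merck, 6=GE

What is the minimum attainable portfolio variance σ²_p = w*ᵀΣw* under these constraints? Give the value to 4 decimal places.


p=Σ⁻¹μ = [2.0781  0.0437  -0.4328  1.9613  0.2770  2.1353  2.2015]
q=Σ⁻¹𝟙 = [6.0521  9.7508  3.7434  11.0039  3.2705  10.9549  16.7710]
a=μᵀp=1.437703  b=𝟙ᵀp=8.264202  c=𝟙ᵀq=61.546678  D=ac−b²=20.188843
λ₁=(c·0.147−b)/D = (61.546678·0.147−8.264202)/20.188843 = 0.038792
λ₂=(a−b·0.147)/D = (1.437703−8.264202·0.147)/20.188843 = 0.011039
w* = 0.038792·p + 0.011039·q:
  w_0 = 0.038792·2.0781 + 0.011039·6.0521 = 0.1474  (Nike)
  w_1 = 0.038792·0.0437 + 0.011039·9.7508 = 0.1093  (Starbucks)
  w_2 = 0.038792·-0.4328 + 0.011039·3.7434 = 0.0245  (Lockheed)
  w_3 = 0.038792·1.9613 + 0.011039·11.0039 = 0.1976  (Qualcomm)
  w_4 = 0.038792·0.2770 + 0.011039·3.2705 = 0.0469  (Exxon)
  w_5 = 0.038792·2.1353 + 0.011039·10.9549 = 0.2038  (Merck)
  w_6 = 0.038792·2.2015 + 0.011039·16.7710 = 0.2705  (GE)
Σw_i=1.0000  μᵀw=0.1470
σ²=wᵀΣw=λ₁·μ_p+λ₂ = 0.038792·0.147 + 0.011039 = 0.016741 ≈ 0.0167

0.0167
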